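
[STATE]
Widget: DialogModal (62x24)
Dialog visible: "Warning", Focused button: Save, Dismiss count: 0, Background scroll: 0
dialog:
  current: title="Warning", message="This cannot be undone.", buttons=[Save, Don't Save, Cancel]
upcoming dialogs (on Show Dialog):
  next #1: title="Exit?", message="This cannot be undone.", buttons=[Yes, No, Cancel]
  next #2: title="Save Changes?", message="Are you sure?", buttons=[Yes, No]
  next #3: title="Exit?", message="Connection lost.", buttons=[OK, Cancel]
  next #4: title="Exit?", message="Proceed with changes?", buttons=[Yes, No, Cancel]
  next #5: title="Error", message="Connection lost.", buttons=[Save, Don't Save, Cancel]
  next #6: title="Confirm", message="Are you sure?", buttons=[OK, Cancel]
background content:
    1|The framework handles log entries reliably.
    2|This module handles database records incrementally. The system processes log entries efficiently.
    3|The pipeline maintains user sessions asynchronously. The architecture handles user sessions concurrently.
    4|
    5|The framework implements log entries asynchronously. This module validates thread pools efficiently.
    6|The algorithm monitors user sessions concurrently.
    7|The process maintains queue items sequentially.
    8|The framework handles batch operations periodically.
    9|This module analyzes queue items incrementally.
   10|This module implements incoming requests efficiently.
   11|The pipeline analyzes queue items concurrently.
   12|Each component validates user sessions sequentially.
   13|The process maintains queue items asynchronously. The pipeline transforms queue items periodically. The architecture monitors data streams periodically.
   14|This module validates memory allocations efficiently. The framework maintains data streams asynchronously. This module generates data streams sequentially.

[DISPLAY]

The framework handles log entries reliably.                   
This module handles database records incrementally. The system
The pipeline maintains user sessions asynchronously. The archi
                                                              
The framework implements log entries asynchronously. This modu
The algorithm monitors user sessions concurrently.            
The process maintains queue items sequentially.               
The framework handles batch operations periodically.          
This module analyzes queue items incrementally.               
This module imp┌──────────────────────────────┐ently.         
The pipeline an│           Warning            │               
Each component │    This cannot be undone.    │ally.          
The process mai│ [Save]  Don't Save   Cancel  │y. The pipeline
This module val└──────────────────────────────┘ently. The fram
                                                              
                                                              
                                                              
                                                              
                                                              
                                                              
                                                              
                                                              
                                                              
                                                              


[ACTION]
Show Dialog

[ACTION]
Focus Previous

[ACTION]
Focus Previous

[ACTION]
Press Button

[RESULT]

The framework handles log entries reliably.                   
This module handles database records incrementally. The system
The pipeline maintains user sessions asynchronously. The archi
                                                              
The framework implements log entries asynchronously. This modu
The algorithm monitors user sessions concurrently.            
The process maintains queue items sequentially.               
The framework handles batch operations periodically.          
This module analyzes queue items incrementally.               
This module implements incoming requests efficiently.         
The pipeline analyzes queue items concurrently.               
Each component validates user sessions sequentially.          
The process maintains queue items asynchronously. The pipeline
This module validates memory allocations efficiently. The fram
                                                              
                                                              
                                                              
                                                              
                                                              
                                                              
                                                              
                                                              
                                                              
                                                              


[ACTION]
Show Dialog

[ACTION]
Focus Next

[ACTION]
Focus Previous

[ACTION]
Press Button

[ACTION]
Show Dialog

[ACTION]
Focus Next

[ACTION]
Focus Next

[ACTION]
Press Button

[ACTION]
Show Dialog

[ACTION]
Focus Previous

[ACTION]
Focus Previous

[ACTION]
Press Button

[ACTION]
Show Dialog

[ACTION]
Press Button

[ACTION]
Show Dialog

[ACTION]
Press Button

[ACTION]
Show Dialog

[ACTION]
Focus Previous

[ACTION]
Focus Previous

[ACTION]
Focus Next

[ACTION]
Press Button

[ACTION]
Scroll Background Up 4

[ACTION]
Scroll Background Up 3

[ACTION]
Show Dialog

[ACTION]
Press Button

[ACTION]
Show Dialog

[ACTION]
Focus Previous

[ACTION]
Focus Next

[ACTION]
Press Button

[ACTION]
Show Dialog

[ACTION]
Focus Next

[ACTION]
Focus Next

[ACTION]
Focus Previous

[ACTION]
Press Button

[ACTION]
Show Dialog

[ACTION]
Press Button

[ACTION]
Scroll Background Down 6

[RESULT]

The process maintains queue items sequentially.               
The framework handles batch operations periodically.          
This module analyzes queue items incrementally.               
This module implements incoming requests efficiently.         
The pipeline analyzes queue items concurrently.               
Each component validates user sessions sequentially.          
The process maintains queue items asynchronously. The pipeline
This module validates memory allocations efficiently. The fram
                                                              
                                                              
                                                              
                                                              
                                                              
                                                              
                                                              
                                                              
                                                              
                                                              
                                                              
                                                              
                                                              
                                                              
                                                              
                                                              


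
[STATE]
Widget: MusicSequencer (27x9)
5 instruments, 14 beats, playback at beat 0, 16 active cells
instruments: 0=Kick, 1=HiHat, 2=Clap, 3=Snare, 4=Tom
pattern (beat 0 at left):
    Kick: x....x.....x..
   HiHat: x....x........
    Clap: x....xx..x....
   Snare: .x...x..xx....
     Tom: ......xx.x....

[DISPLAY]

      ▼1234567890123       
  Kick█····█·····█··       
 HiHat█····█········       
  Clap█····██··█····       
 Snare·█···█··██····       
   Tom······██·█····       
                           
                           
                           


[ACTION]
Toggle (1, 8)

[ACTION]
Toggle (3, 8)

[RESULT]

      ▼1234567890123       
  Kick█····█·····█··       
 HiHat█····█··█·····       
  Clap█····██··█····       
 Snare·█···█···█····       
   Tom······██·█····       
                           
                           
                           


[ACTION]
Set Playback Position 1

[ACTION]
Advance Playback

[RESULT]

      01▼34567890123       
  Kick█····█·····█··       
 HiHat█····█··█·····       
  Clap█····██··█····       
 Snare·█···█···█····       
   Tom······██·█····       
                           
                           
                           


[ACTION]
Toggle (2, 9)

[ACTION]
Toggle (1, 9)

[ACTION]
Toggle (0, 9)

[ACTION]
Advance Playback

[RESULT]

      012▼4567890123       
  Kick█····█···█·█··       
 HiHat█····█··██····       
  Clap█····██·······       
 Snare·█···█···█····       
   Tom······██·█····       
                           
                           
                           


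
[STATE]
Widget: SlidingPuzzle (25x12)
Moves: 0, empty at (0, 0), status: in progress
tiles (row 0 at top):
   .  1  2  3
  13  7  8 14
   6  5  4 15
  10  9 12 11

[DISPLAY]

┌────┬────┬────┬────┐    
│    │  1 │  2 │  3 │    
├────┼────┼────┼────┤    
│ 13 │  7 │  8 │ 14 │    
├────┼────┼────┼────┤    
│  6 │  5 │  4 │ 15 │    
├────┼────┼────┼────┤    
│ 10 │  9 │ 12 │ 11 │    
└────┴────┴────┴────┘    
Moves: 0                 
                         
                         


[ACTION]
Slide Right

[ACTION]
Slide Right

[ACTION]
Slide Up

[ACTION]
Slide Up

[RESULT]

┌────┬────┬────┬────┐    
│ 13 │  1 │  2 │  3 │    
├────┼────┼────┼────┤    
│  6 │  7 │  8 │ 14 │    
├────┼────┼────┼────┤    
│    │  5 │  4 │ 15 │    
├────┼────┼────┼────┤    
│ 10 │  9 │ 12 │ 11 │    
└────┴────┴────┴────┘    
Moves: 2                 
                         
                         


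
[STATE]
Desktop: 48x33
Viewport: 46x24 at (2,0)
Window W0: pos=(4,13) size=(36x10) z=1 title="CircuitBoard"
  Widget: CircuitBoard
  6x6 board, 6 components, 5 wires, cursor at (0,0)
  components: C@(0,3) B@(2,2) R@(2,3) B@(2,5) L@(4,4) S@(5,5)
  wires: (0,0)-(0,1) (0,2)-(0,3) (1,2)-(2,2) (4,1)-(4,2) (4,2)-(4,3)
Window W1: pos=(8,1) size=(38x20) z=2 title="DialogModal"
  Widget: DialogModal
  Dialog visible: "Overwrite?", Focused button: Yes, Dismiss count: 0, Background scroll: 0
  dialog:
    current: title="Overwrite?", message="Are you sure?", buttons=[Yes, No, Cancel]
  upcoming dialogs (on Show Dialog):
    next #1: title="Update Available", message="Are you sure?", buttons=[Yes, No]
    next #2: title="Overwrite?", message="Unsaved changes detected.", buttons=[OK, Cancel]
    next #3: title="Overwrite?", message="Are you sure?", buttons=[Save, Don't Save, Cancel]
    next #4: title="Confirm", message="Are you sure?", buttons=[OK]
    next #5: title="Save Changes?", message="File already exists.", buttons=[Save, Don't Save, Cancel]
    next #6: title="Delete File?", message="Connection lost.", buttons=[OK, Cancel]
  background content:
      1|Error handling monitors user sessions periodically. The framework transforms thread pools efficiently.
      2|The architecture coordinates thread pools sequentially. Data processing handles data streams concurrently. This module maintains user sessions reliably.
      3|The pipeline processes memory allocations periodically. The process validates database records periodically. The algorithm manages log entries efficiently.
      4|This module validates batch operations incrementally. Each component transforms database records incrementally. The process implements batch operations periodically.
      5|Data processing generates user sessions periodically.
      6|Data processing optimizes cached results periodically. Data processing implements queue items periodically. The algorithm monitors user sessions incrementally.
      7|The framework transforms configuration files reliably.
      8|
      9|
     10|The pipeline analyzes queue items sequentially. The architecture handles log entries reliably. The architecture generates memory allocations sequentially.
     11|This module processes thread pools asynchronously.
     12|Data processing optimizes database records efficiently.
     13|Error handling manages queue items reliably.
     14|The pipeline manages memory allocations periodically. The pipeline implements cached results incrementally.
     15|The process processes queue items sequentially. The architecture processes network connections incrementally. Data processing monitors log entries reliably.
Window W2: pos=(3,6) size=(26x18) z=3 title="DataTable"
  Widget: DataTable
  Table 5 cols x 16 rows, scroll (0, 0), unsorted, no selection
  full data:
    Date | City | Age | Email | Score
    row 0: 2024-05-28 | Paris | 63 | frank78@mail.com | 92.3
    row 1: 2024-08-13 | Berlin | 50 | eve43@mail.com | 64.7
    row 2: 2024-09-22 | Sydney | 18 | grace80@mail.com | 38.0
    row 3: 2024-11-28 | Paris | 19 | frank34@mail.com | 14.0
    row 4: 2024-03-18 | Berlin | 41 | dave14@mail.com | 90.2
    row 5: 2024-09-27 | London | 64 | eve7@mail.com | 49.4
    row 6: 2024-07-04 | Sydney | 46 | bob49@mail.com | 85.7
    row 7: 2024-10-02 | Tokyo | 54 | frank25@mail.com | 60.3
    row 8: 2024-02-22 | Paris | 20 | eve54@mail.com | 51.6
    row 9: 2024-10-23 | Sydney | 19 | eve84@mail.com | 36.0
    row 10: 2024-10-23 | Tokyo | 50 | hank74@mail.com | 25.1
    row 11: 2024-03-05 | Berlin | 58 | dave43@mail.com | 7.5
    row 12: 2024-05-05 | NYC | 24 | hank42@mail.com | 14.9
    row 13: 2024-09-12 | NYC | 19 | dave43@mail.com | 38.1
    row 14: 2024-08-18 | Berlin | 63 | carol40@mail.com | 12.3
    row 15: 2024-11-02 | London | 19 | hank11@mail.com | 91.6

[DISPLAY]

                                              
      ┏━━━━━━━━━━━━━━━━━━━━━━━━━━━━━━━━━━━━┓  
      ┃ DialogModal                        ┃  
      ┠────────────────────────────────────┨  
      ┃Error handling monitors user session┃  
      ┃The architecture coordinates thread ┃  
 ┏━━━━━━━━━━━━━━━━━━━━━━━━┓es memory alloca┃  
 ┃ DataTable              ┃s batch operatio┃  
 ┠────────────────────────┨rates user sessi┃  
 ┃Date      │City  │Age│Em┃────────┐hed res┃  
 ┃──────────┼──────┼───┼──┃te?     │igurati┃  
 ┃2024-05-28│Paris │63 │fr┃ure?    │       ┃  
 ┃2024-08-13│Berlin│50 │ev┃Cancel  │       ┃  
 ┃2024-09-22│Sydney│18 │gr┃────────┘tems se┃  
 ┃2024-11-28│Paris │19 │fr┃s thread pools a┃  
 ┃2024-03-18│Berlin│41 │da┃mizes database r┃  
 ┃2024-09-27│London│64 │ev┃es queue items r┃  
 ┃2024-07-04│Sydney│46 │bo┃ memory allocati┃  
 ┃2024-10-02│Tokyo │54 │fr┃s queue items se┃  
 ┃2024-02-22│Paris │20 │ev┃                ┃  
 ┃2024-10-23│Sydney│19 │ev┃━━━━━━━━━━━━━━━━┛  
 ┃2024-10-23│Tokyo │50 │ha┃B         ┃        
 ┃2024-03-05│Berlin│58 │da┃━━━━━━━━━━┛        
 ┗━━━━━━━━━━━━━━━━━━━━━━━━┛                   


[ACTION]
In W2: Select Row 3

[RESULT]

                                              
      ┏━━━━━━━━━━━━━━━━━━━━━━━━━━━━━━━━━━━━┓  
      ┃ DialogModal                        ┃  
      ┠────────────────────────────────────┨  
      ┃Error handling monitors user session┃  
      ┃The architecture coordinates thread ┃  
 ┏━━━━━━━━━━━━━━━━━━━━━━━━┓es memory alloca┃  
 ┃ DataTable              ┃s batch operatio┃  
 ┠────────────────────────┨rates user sessi┃  
 ┃Date      │City  │Age│Em┃────────┐hed res┃  
 ┃──────────┼──────┼───┼──┃te?     │igurati┃  
 ┃2024-05-28│Paris │63 │fr┃ure?    │       ┃  
 ┃2024-08-13│Berlin│50 │ev┃Cancel  │       ┃  
 ┃2024-09-22│Sydney│18 │gr┃────────┘tems se┃  
 ┃>024-11-28│Paris │19 │fr┃s thread pools a┃  
 ┃2024-03-18│Berlin│41 │da┃mizes database r┃  
 ┃2024-09-27│London│64 │ev┃es queue items r┃  
 ┃2024-07-04│Sydney│46 │bo┃ memory allocati┃  
 ┃2024-10-02│Tokyo │54 │fr┃s queue items se┃  
 ┃2024-02-22│Paris │20 │ev┃                ┃  
 ┃2024-10-23│Sydney│19 │ev┃━━━━━━━━━━━━━━━━┛  
 ┃2024-10-23│Tokyo │50 │ha┃B         ┃        
 ┃2024-03-05│Berlin│58 │da┃━━━━━━━━━━┛        
 ┗━━━━━━━━━━━━━━━━━━━━━━━━┛                   


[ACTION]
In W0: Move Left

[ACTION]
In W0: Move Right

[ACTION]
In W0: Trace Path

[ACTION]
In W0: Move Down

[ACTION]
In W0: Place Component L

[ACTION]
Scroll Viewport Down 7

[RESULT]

 ┃ DataTable              ┃s batch operatio┃  
 ┠────────────────────────┨rates user sessi┃  
 ┃Date      │City  │Age│Em┃────────┐hed res┃  
 ┃──────────┼──────┼───┼──┃te?     │igurati┃  
 ┃2024-05-28│Paris │63 │fr┃ure?    │       ┃  
 ┃2024-08-13│Berlin│50 │ev┃Cancel  │       ┃  
 ┃2024-09-22│Sydney│18 │gr┃────────┘tems se┃  
 ┃>024-11-28│Paris │19 │fr┃s thread pools a┃  
 ┃2024-03-18│Berlin│41 │da┃mizes database r┃  
 ┃2024-09-27│London│64 │ev┃es queue items r┃  
 ┃2024-07-04│Sydney│46 │bo┃ memory allocati┃  
 ┃2024-10-02│Tokyo │54 │fr┃s queue items se┃  
 ┃2024-02-22│Paris │20 │ev┃                ┃  
 ┃2024-10-23│Sydney│19 │ev┃━━━━━━━━━━━━━━━━┛  
 ┃2024-10-23│Tokyo │50 │ha┃B         ┃        
 ┃2024-03-05│Berlin│58 │da┃━━━━━━━━━━┛        
 ┗━━━━━━━━━━━━━━━━━━━━━━━━┛                   
                                              
                                              
                                              
                                              
                                              
                                              
                                              


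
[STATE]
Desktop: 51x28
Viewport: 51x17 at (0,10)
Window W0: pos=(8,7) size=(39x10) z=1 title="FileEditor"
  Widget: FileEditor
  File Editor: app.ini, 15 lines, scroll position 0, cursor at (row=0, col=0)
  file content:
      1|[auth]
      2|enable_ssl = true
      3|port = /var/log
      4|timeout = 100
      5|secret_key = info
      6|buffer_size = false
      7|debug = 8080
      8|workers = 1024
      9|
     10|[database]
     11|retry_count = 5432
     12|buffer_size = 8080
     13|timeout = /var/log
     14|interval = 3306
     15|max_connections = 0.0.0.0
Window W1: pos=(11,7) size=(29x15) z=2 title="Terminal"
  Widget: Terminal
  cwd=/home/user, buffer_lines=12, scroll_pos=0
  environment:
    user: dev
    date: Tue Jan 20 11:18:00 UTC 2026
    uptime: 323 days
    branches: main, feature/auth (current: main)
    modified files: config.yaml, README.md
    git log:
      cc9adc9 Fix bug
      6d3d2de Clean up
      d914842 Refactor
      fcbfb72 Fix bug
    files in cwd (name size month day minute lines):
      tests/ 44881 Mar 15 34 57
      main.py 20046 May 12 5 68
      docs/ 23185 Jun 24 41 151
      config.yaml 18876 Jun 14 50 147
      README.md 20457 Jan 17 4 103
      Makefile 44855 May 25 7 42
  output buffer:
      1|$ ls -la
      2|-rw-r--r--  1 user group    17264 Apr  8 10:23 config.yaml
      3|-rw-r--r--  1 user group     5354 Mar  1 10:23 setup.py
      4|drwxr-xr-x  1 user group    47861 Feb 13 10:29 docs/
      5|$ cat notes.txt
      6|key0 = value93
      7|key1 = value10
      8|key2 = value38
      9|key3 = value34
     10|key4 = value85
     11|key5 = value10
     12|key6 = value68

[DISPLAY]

        ┃█a┃$ ls -la                   ┃     ▲┃    
        ┃en┃-rw-r--r--  1 user group   ┃     █┃    
        ┃po┃-rw-r--r--  1 user group   ┃     ░┃    
        ┃ti┃drwxr-xr-x  1 user group   ┃     ░┃    
        ┃se┃$ cat notes.txt            ┃     ░┃    
        ┃bu┃key0 = value93             ┃     ▼┃    
        ┗━━┃key1 = value10             ┃━━━━━━┛    
           ┃key2 = value38             ┃           
           ┃key3 = value34             ┃           
           ┃key4 = value85             ┃           
           ┃key5 = value10             ┃           
           ┗━━━━━━━━━━━━━━━━━━━━━━━━━━━┛           
                                                   
                                                   
                                                   
                                                   
                                                   


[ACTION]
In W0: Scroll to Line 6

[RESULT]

        ┃bu┃$ ls -la                   ┃     ▲┃    
        ┃de┃-rw-r--r--  1 user group   ┃     ░┃    
        ┃wo┃-rw-r--r--  1 user group   ┃     ░┃    
        ┃  ┃drwxr-xr-x  1 user group   ┃     █┃    
        ┃[d┃$ cat notes.txt            ┃     ░┃    
        ┃re┃key0 = value93             ┃     ▼┃    
        ┗━━┃key1 = value10             ┃━━━━━━┛    
           ┃key2 = value38             ┃           
           ┃key3 = value34             ┃           
           ┃key4 = value85             ┃           
           ┃key5 = value10             ┃           
           ┗━━━━━━━━━━━━━━━━━━━━━━━━━━━┛           
                                                   
                                                   
                                                   
                                                   
                                                   


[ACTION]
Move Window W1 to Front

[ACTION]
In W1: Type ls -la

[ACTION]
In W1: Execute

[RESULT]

        ┃bu┃key4 = value85             ┃     ▲┃    
        ┃de┃key5 = value10             ┃     ░┃    
        ┃wo┃key6 = value68             ┃     ░┃    
        ┃  ┃$ ls -la                   ┃     █┃    
        ┃[d┃drwxr-xr-x  1 dev group    ┃     ░┃    
        ┃re┃-rw-r--r--  1 dev group    ┃     ▼┃    
        ┗━━┃drwxr-xr-x  1 dev group    ┃━━━━━━┛    
           ┃-rw-r--r--  1 dev group    ┃           
           ┃-rw-r--r--  1 dev group    ┃           
           ┃-rw-r--r--  1 dev group    ┃           
           ┃$ █                        ┃           
           ┗━━━━━━━━━━━━━━━━━━━━━━━━━━━┛           
                                                   
                                                   
                                                   
                                                   
                                                   


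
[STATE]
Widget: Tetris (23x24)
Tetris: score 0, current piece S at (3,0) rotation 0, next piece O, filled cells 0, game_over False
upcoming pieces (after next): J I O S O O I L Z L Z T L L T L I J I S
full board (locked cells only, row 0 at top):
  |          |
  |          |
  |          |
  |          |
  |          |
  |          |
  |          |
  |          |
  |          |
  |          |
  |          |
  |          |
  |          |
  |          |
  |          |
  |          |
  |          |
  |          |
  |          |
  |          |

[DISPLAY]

    ░░    │Next:       
   ░░     │▓▓          
          │▓▓          
          │            
          │            
          │            
          │Score:      
          │0           
          │            
          │            
          │            
          │            
          │            
          │            
          │            
          │            
          │            
          │            
          │            
          │            
          │            
          │            
          │            
          │            


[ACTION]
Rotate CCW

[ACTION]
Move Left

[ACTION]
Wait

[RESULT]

          │Next:       
  ░       │▓▓          
  ░░      │▓▓          
   ░      │            
          │            
          │            
          │Score:      
          │0           
          │            
          │            
          │            
          │            
          │            
          │            
          │            
          │            
          │            
          │            
          │            
          │            
          │            
          │            
          │            
          │            


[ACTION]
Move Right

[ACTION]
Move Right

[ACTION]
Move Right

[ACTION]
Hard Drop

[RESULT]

    ▓▓    │Next:       
    ▓▓    │█           
          │███         
          │            
          │            
          │            
          │Score:      
          │0           
          │            
          │            
          │            
          │            
          │            
          │            
          │            
          │            
          │            
     ░    │            
     ░░   │            
      ░   │            
          │            
          │            
          │            
          │            


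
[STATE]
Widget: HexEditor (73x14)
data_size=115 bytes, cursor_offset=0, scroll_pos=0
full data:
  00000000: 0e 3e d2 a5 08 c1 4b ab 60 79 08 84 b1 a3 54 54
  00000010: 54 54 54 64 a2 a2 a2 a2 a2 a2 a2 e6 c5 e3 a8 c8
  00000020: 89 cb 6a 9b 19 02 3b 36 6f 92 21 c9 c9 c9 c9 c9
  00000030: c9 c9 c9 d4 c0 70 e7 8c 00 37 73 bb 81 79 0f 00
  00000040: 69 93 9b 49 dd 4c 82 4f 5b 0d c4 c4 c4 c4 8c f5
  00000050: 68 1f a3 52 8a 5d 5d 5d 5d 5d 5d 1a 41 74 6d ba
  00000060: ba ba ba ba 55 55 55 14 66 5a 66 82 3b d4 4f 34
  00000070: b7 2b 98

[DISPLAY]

00000000  0E 3e d2 a5 08 c1 4b ab  60 79 08 84 b1 a3 54 54  |.>....K.`y..
00000010  54 54 54 64 a2 a2 a2 a2  a2 a2 a2 e6 c5 e3 a8 c8  |TTTd........
00000020  89 cb 6a 9b 19 02 3b 36  6f 92 21 c9 c9 c9 c9 c9  |..j...;6o.!.
00000030  c9 c9 c9 d4 c0 70 e7 8c  00 37 73 bb 81 79 0f 00  |.....p...7s.
00000040  69 93 9b 49 dd 4c 82 4f  5b 0d c4 c4 c4 c4 8c f5  |i..I.L.O[...
00000050  68 1f a3 52 8a 5d 5d 5d  5d 5d 5d 1a 41 74 6d ba  |h..R.]]]]]].
00000060  ba ba ba ba 55 55 55 14  66 5a 66 82 3b d4 4f 34  |....UUU.fZf.
00000070  b7 2b 98                                          |.+.         
                                                                         
                                                                         
                                                                         
                                                                         
                                                                         
                                                                         


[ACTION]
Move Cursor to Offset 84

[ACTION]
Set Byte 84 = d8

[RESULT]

00000000  0e 3e d2 a5 08 c1 4b ab  60 79 08 84 b1 a3 54 54  |.>....K.`y..
00000010  54 54 54 64 a2 a2 a2 a2  a2 a2 a2 e6 c5 e3 a8 c8  |TTTd........
00000020  89 cb 6a 9b 19 02 3b 36  6f 92 21 c9 c9 c9 c9 c9  |..j...;6o.!.
00000030  c9 c9 c9 d4 c0 70 e7 8c  00 37 73 bb 81 79 0f 00  |.....p...7s.
00000040  69 93 9b 49 dd 4c 82 4f  5b 0d c4 c4 c4 c4 8c f5  |i..I.L.O[...
00000050  68 1f a3 52 D8 5d 5d 5d  5d 5d 5d 1a 41 74 6d ba  |h..R.]]]]]].
00000060  ba ba ba ba 55 55 55 14  66 5a 66 82 3b d4 4f 34  |....UUU.fZf.
00000070  b7 2b 98                                          |.+.         
                                                                         
                                                                         
                                                                         
                                                                         
                                                                         
                                                                         


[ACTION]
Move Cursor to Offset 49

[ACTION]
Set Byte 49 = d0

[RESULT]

00000000  0e 3e d2 a5 08 c1 4b ab  60 79 08 84 b1 a3 54 54  |.>....K.`y..
00000010  54 54 54 64 a2 a2 a2 a2  a2 a2 a2 e6 c5 e3 a8 c8  |TTTd........
00000020  89 cb 6a 9b 19 02 3b 36  6f 92 21 c9 c9 c9 c9 c9  |..j...;6o.!.
00000030  c9 D0 c9 d4 c0 70 e7 8c  00 37 73 bb 81 79 0f 00  |.....p...7s.
00000040  69 93 9b 49 dd 4c 82 4f  5b 0d c4 c4 c4 c4 8c f5  |i..I.L.O[...
00000050  68 1f a3 52 d8 5d 5d 5d  5d 5d 5d 1a 41 74 6d ba  |h..R.]]]]]].
00000060  ba ba ba ba 55 55 55 14  66 5a 66 82 3b d4 4f 34  |....UUU.fZf.
00000070  b7 2b 98                                          |.+.         
                                                                         
                                                                         
                                                                         
                                                                         
                                                                         
                                                                         


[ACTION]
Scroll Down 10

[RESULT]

00000070  b7 2b 98                                          |.+.         
                                                                         
                                                                         
                                                                         
                                                                         
                                                                         
                                                                         
                                                                         
                                                                         
                                                                         
                                                                         
                                                                         
                                                                         
                                                                         


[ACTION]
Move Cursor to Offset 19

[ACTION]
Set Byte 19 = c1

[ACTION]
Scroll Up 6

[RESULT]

00000010  54 54 54 C1 a2 a2 a2 a2  a2 a2 a2 e6 c5 e3 a8 c8  |TTT.........
00000020  89 cb 6a 9b 19 02 3b 36  6f 92 21 c9 c9 c9 c9 c9  |..j...;6o.!.
00000030  c9 d0 c9 d4 c0 70 e7 8c  00 37 73 bb 81 79 0f 00  |.....p...7s.
00000040  69 93 9b 49 dd 4c 82 4f  5b 0d c4 c4 c4 c4 8c f5  |i..I.L.O[...
00000050  68 1f a3 52 d8 5d 5d 5d  5d 5d 5d 1a 41 74 6d ba  |h..R.]]]]]].
00000060  ba ba ba ba 55 55 55 14  66 5a 66 82 3b d4 4f 34  |....UUU.fZf.
00000070  b7 2b 98                                          |.+.         
                                                                         
                                                                         
                                                                         
                                                                         
                                                                         
                                                                         
                                                                         


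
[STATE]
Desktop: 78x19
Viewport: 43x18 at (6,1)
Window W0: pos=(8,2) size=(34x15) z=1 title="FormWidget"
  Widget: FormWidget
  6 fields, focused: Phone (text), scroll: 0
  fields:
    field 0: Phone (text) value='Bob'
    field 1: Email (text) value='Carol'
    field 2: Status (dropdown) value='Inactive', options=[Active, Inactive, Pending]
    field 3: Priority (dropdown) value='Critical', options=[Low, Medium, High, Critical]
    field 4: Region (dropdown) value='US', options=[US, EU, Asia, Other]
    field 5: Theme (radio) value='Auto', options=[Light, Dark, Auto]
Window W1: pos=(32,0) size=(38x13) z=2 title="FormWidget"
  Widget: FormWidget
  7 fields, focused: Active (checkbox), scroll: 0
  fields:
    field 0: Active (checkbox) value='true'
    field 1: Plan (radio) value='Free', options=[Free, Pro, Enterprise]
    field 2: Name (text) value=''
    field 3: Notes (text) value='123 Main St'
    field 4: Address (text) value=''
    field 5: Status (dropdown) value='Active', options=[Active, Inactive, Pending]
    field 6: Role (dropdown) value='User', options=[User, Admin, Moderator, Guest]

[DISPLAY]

                          ┃ FormWidget     
  ┏━━━━━━━━━━━━━━━━━━━━━━━┠────────────────
  ┃ FormWidget            ┃> Active:     [x
  ┠───────────────────────┃  Plan:       (●
  ┃> Phone:      [Bob     ┃  Name:       [ 
  ┃  Email:      [Carol   ┃  Notes:      [1
  ┃  Status:     [Inactive┃  Address:    [ 
  ┃  Priority:   [Critical┃  Status:     [A
  ┃  Region:     [US      ┃  Role:       [U
  ┃  Theme:      ( ) Light┃                
  ┃                       ┃                
  ┃                       ┗━━━━━━━━━━━━━━━━
  ┃                                ┃       
  ┃                                ┃       
  ┃                                ┃       
  ┗━━━━━━━━━━━━━━━━━━━━━━━━━━━━━━━━┛       
                                           
                                           


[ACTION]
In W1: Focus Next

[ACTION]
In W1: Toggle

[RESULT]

                          ┃ FormWidget     
  ┏━━━━━━━━━━━━━━━━━━━━━━━┠────────────────
  ┃ FormWidget            ┃  Active:     [x
  ┠───────────────────────┃> Plan:       (●
  ┃> Phone:      [Bob     ┃  Name:       [ 
  ┃  Email:      [Carol   ┃  Notes:      [1
  ┃  Status:     [Inactive┃  Address:    [ 
  ┃  Priority:   [Critical┃  Status:     [A
  ┃  Region:     [US      ┃  Role:       [U
  ┃  Theme:      ( ) Light┃                
  ┃                       ┃                
  ┃                       ┗━━━━━━━━━━━━━━━━
  ┃                                ┃       
  ┃                                ┃       
  ┃                                ┃       
  ┗━━━━━━━━━━━━━━━━━━━━━━━━━━━━━━━━┛       
                                           
                                           


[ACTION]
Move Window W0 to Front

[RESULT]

                          ┃ FormWidget     
  ┏━━━━━━━━━━━━━━━━━━━━━━━━━━━━━━━━┓───────
  ┃ FormWidget                     ┃     [x
  ┠────────────────────────────────┨     (●
  ┃> Phone:      [Bob             ]┃     [ 
  ┃  Email:      [Carol           ]┃     [1
  ┃  Status:     [Inactive       ▼]┃:    [ 
  ┃  Priority:   [Critical       ▼]┃     [A
  ┃  Region:     [US             ▼]┃     [U
  ┃  Theme:      ( ) Light  ( ) Dar┃       
  ┃                                ┃       
  ┃                                ┃━━━━━━━
  ┃                                ┃       
  ┃                                ┃       
  ┃                                ┃       
  ┗━━━━━━━━━━━━━━━━━━━━━━━━━━━━━━━━┛       
                                           
                                           


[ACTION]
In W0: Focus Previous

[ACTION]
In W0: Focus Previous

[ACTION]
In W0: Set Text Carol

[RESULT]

                          ┃ FormWidget     
  ┏━━━━━━━━━━━━━━━━━━━━━━━━━━━━━━━━┓───────
  ┃ FormWidget                     ┃     [x
  ┠────────────────────────────────┨     (●
  ┃  Phone:      [Bob             ]┃     [ 
  ┃  Email:      [Carol           ]┃     [1
  ┃  Status:     [Inactive       ▼]┃:    [ 
  ┃  Priority:   [Critical       ▼]┃     [A
  ┃> Region:     [US             ▼]┃     [U
  ┃  Theme:      ( ) Light  ( ) Dar┃       
  ┃                                ┃       
  ┃                                ┃━━━━━━━
  ┃                                ┃       
  ┃                                ┃       
  ┃                                ┃       
  ┗━━━━━━━━━━━━━━━━━━━━━━━━━━━━━━━━┛       
                                           
                                           


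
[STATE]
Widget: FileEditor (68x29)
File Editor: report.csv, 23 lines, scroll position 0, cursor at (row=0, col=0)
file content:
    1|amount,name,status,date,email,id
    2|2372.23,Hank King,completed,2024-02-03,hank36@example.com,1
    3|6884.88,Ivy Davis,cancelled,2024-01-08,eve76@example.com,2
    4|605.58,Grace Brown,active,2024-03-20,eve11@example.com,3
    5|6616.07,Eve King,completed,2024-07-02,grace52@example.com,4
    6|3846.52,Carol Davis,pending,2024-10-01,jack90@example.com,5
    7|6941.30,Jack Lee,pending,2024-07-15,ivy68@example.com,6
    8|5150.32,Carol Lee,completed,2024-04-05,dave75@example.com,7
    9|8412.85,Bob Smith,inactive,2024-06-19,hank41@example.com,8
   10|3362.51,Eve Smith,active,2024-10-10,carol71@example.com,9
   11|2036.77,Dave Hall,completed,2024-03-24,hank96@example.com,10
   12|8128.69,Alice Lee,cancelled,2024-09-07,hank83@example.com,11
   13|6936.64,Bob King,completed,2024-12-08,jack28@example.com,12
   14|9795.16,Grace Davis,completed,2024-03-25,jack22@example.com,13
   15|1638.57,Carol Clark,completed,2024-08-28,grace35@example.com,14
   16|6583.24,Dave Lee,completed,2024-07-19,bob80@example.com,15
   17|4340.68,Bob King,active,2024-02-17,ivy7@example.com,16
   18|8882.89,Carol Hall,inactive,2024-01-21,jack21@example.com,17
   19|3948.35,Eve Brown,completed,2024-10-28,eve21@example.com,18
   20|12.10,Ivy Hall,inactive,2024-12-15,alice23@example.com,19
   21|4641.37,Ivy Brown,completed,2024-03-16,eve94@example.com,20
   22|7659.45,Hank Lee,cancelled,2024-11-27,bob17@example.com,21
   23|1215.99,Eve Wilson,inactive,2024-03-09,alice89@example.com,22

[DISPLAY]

█mount,name,status,date,email,id                                   ▲
2372.23,Hank King,completed,2024-02-03,hank36@example.com,1        █
6884.88,Ivy Davis,cancelled,2024-01-08,eve76@example.com,2         ░
605.58,Grace Brown,active,2024-03-20,eve11@example.com,3           ░
6616.07,Eve King,completed,2024-07-02,grace52@example.com,4        ░
3846.52,Carol Davis,pending,2024-10-01,jack90@example.com,5        ░
6941.30,Jack Lee,pending,2024-07-15,ivy68@example.com,6            ░
5150.32,Carol Lee,completed,2024-04-05,dave75@example.com,7        ░
8412.85,Bob Smith,inactive,2024-06-19,hank41@example.com,8         ░
3362.51,Eve Smith,active,2024-10-10,carol71@example.com,9          ░
2036.77,Dave Hall,completed,2024-03-24,hank96@example.com,10       ░
8128.69,Alice Lee,cancelled,2024-09-07,hank83@example.com,11       ░
6936.64,Bob King,completed,2024-12-08,jack28@example.com,12        ░
9795.16,Grace Davis,completed,2024-03-25,jack22@example.com,13     ░
1638.57,Carol Clark,completed,2024-08-28,grace35@example.com,14    ░
6583.24,Dave Lee,completed,2024-07-19,bob80@example.com,15         ░
4340.68,Bob King,active,2024-02-17,ivy7@example.com,16             ░
8882.89,Carol Hall,inactive,2024-01-21,jack21@example.com,17       ░
3948.35,Eve Brown,completed,2024-10-28,eve21@example.com,18        ░
12.10,Ivy Hall,inactive,2024-12-15,alice23@example.com,19          ░
4641.37,Ivy Brown,completed,2024-03-16,eve94@example.com,20        ░
7659.45,Hank Lee,cancelled,2024-11-27,bob17@example.com,21         ░
1215.99,Eve Wilson,inactive,2024-03-09,alice89@example.com,22      ░
                                                                   ░
                                                                   ░
                                                                   ░
                                                                   ░
                                                                   ░
                                                                   ▼


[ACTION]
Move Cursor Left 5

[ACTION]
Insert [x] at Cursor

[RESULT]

x█mount,name,status,date,email,id                                  ▲
2372.23,Hank King,completed,2024-02-03,hank36@example.com,1        █
6884.88,Ivy Davis,cancelled,2024-01-08,eve76@example.com,2         ░
605.58,Grace Brown,active,2024-03-20,eve11@example.com,3           ░
6616.07,Eve King,completed,2024-07-02,grace52@example.com,4        ░
3846.52,Carol Davis,pending,2024-10-01,jack90@example.com,5        ░
6941.30,Jack Lee,pending,2024-07-15,ivy68@example.com,6            ░
5150.32,Carol Lee,completed,2024-04-05,dave75@example.com,7        ░
8412.85,Bob Smith,inactive,2024-06-19,hank41@example.com,8         ░
3362.51,Eve Smith,active,2024-10-10,carol71@example.com,9          ░
2036.77,Dave Hall,completed,2024-03-24,hank96@example.com,10       ░
8128.69,Alice Lee,cancelled,2024-09-07,hank83@example.com,11       ░
6936.64,Bob King,completed,2024-12-08,jack28@example.com,12        ░
9795.16,Grace Davis,completed,2024-03-25,jack22@example.com,13     ░
1638.57,Carol Clark,completed,2024-08-28,grace35@example.com,14    ░
6583.24,Dave Lee,completed,2024-07-19,bob80@example.com,15         ░
4340.68,Bob King,active,2024-02-17,ivy7@example.com,16             ░
8882.89,Carol Hall,inactive,2024-01-21,jack21@example.com,17       ░
3948.35,Eve Brown,completed,2024-10-28,eve21@example.com,18        ░
12.10,Ivy Hall,inactive,2024-12-15,alice23@example.com,19          ░
4641.37,Ivy Brown,completed,2024-03-16,eve94@example.com,20        ░
7659.45,Hank Lee,cancelled,2024-11-27,bob17@example.com,21         ░
1215.99,Eve Wilson,inactive,2024-03-09,alice89@example.com,22      ░
                                                                   ░
                                                                   ░
                                                                   ░
                                                                   ░
                                                                   ░
                                                                   ▼


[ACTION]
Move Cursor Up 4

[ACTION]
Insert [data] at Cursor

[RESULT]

xdata█mount,name,status,date,email,id                              ▲
2372.23,Hank King,completed,2024-02-03,hank36@example.com,1        █
6884.88,Ivy Davis,cancelled,2024-01-08,eve76@example.com,2         ░
605.58,Grace Brown,active,2024-03-20,eve11@example.com,3           ░
6616.07,Eve King,completed,2024-07-02,grace52@example.com,4        ░
3846.52,Carol Davis,pending,2024-10-01,jack90@example.com,5        ░
6941.30,Jack Lee,pending,2024-07-15,ivy68@example.com,6            ░
5150.32,Carol Lee,completed,2024-04-05,dave75@example.com,7        ░
8412.85,Bob Smith,inactive,2024-06-19,hank41@example.com,8         ░
3362.51,Eve Smith,active,2024-10-10,carol71@example.com,9          ░
2036.77,Dave Hall,completed,2024-03-24,hank96@example.com,10       ░
8128.69,Alice Lee,cancelled,2024-09-07,hank83@example.com,11       ░
6936.64,Bob King,completed,2024-12-08,jack28@example.com,12        ░
9795.16,Grace Davis,completed,2024-03-25,jack22@example.com,13     ░
1638.57,Carol Clark,completed,2024-08-28,grace35@example.com,14    ░
6583.24,Dave Lee,completed,2024-07-19,bob80@example.com,15         ░
4340.68,Bob King,active,2024-02-17,ivy7@example.com,16             ░
8882.89,Carol Hall,inactive,2024-01-21,jack21@example.com,17       ░
3948.35,Eve Brown,completed,2024-10-28,eve21@example.com,18        ░
12.10,Ivy Hall,inactive,2024-12-15,alice23@example.com,19          ░
4641.37,Ivy Brown,completed,2024-03-16,eve94@example.com,20        ░
7659.45,Hank Lee,cancelled,2024-11-27,bob17@example.com,21         ░
1215.99,Eve Wilson,inactive,2024-03-09,alice89@example.com,22      ░
                                                                   ░
                                                                   ░
                                                                   ░
                                                                   ░
                                                                   ░
                                                                   ▼
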